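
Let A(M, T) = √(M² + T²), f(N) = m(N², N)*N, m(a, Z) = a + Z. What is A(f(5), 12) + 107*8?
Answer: 856 + 6*√629 ≈ 1006.5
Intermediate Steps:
m(a, Z) = Z + a
f(N) = N*(N + N²) (f(N) = (N + N²)*N = N*(N + N²))
A(f(5), 12) + 107*8 = √((5²*(1 + 5))² + 12²) + 107*8 = √((25*6)² + 144) + 856 = √(150² + 144) + 856 = √(22500 + 144) + 856 = √22644 + 856 = 6*√629 + 856 = 856 + 6*√629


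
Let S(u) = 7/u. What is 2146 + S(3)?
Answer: 6445/3 ≈ 2148.3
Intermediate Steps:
2146 + S(3) = 2146 + 7/3 = 6445/3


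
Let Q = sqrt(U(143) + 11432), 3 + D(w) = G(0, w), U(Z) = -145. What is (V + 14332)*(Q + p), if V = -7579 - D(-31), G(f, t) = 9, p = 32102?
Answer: 216592194 + 6747*sqrt(11287) ≈ 2.1731e+8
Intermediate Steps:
D(w) = 6 (D(w) = -3 + 9 = 6)
Q = sqrt(11287) (Q = sqrt(-145 + 11432) = sqrt(11287) ≈ 106.24)
V = -7585 (V = -7579 - 1*6 = -7579 - 6 = -7585)
(V + 14332)*(Q + p) = (-7585 + 14332)*(sqrt(11287) + 32102) = 6747*(32102 + sqrt(11287)) = 216592194 + 6747*sqrt(11287)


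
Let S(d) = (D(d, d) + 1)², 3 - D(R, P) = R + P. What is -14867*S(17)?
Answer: -13380300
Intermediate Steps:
D(R, P) = 3 - P - R (D(R, P) = 3 - (R + P) = 3 - (P + R) = 3 + (-P - R) = 3 - P - R)
S(d) = (4 - 2*d)² (S(d) = ((3 - d - d) + 1)² = ((3 - 2*d) + 1)² = (4 - 2*d)²)
-14867*S(17) = -59468*(-2 + 17)² = -59468*15² = -59468*225 = -14867*900 = -13380300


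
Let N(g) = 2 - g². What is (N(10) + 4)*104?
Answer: -9776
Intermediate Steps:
(N(10) + 4)*104 = ((2 - 1*10²) + 4)*104 = ((2 - 1*100) + 4)*104 = ((2 - 100) + 4)*104 = (-98 + 4)*104 = -94*104 = -9776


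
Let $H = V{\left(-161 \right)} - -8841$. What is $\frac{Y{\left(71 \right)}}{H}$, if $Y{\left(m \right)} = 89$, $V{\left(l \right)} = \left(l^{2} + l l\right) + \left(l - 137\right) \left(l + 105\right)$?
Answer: $\frac{89}{77371} \approx 0.0011503$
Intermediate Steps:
$V{\left(l \right)} = 2 l^{2} + \left(-137 + l\right) \left(105 + l\right)$ ($V{\left(l \right)} = \left(l^{2} + l^{2}\right) + \left(-137 + l\right) \left(105 + l\right) = 2 l^{2} + \left(-137 + l\right) \left(105 + l\right)$)
$H = 77371$ ($H = \left(-14385 - -5152 + 3 \left(-161\right)^{2}\right) - -8841 = \left(-14385 + 5152 + 3 \cdot 25921\right) + 8841 = \left(-14385 + 5152 + 77763\right) + 8841 = 68530 + 8841 = 77371$)
$\frac{Y{\left(71 \right)}}{H} = \frac{89}{77371}$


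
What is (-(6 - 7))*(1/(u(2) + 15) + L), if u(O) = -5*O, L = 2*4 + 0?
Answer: 41/5 ≈ 8.2000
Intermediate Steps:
L = 8 (L = 8 + 0 = 8)
(-(6 - 7))*(1/(u(2) + 15) + L) = (-(6 - 7))*(1/(-5*2 + 15) + 8) = (-1*(-1))*(1/(-10 + 15) + 8) = 1*(1/5 + 8) = 1*(⅕ + 8) = 1*(41/5) = 41/5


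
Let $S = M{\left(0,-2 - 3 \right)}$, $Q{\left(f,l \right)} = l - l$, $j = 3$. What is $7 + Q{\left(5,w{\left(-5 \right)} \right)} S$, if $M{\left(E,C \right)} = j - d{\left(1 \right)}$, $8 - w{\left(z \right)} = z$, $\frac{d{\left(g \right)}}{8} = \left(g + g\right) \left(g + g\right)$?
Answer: $7$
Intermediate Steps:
$d{\left(g \right)} = 32 g^{2}$ ($d{\left(g \right)} = 8 \left(g + g\right) \left(g + g\right) = 8 \cdot 2 g 2 g = 8 \cdot 4 g^{2} = 32 g^{2}$)
$w{\left(z \right)} = 8 - z$
$M{\left(E,C \right)} = -29$ ($M{\left(E,C \right)} = 3 - 32 \cdot 1^{2} = 3 - 32 \cdot 1 = 3 - 32 = -29$)
$Q{\left(f,l \right)} = 0$
$S = -29$
$7 + Q{\left(5,w{\left(-5 \right)} \right)} S = 7 + 0 \left(-29\right) = 7 + 0 = 7$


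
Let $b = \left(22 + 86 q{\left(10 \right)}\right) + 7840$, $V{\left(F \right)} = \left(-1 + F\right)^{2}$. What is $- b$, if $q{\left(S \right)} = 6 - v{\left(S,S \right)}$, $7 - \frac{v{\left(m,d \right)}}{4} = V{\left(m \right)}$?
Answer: $-33834$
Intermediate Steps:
$v{\left(m,d \right)} = 28 - 4 \left(-1 + m\right)^{2}$
$q{\left(S \right)} = -22 + 4 \left(-1 + S\right)^{2}$ ($q{\left(S \right)} = 6 - \left(28 - 4 \left(-1 + S\right)^{2}\right) = 6 + \left(-28 + 4 \left(-1 + S\right)^{2}\right) = -22 + 4 \left(-1 + S\right)^{2}$)
$b = 33834$ ($b = \left(22 + 86 \left(-22 + 4 \left(-1 + 10\right)^{2}\right)\right) + 7840 = \left(22 + 86 \left(-22 + 4 \cdot 9^{2}\right)\right) + 7840 = \left(22 + 86 \left(-22 + 4 \cdot 81\right)\right) + 7840 = \left(22 + 86 \left(-22 + 324\right)\right) + 7840 = \left(22 + 86 \cdot 302\right) + 7840 = \left(22 + 25972\right) + 7840 = 25994 + 7840 = 33834$)
$- b = \left(-1\right) 33834 = -33834$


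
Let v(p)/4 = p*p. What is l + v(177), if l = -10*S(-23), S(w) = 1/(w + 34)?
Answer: 1378466/11 ≈ 1.2532e+5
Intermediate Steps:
S(w) = 1/(34 + w)
l = -10/11 (l = -10/(34 - 23) = -10/11 ≈ -0.90909)
v(p) = 4*p² (v(p) = 4*(p*p) = 4*p²)
l + v(177) = -10/11 + 4*177² = -10/11 + 4*31329 = -10/11 + 125316 = 1378466/11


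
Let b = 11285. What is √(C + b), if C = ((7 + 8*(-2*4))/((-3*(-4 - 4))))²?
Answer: 9*√8921/8 ≈ 106.26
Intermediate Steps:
C = 361/64 (C = ((7 + 8*(-8))/((-3*(-8))))² = ((7 - 64)/24)² = (-57*1/24)² = (-19/8)² = 361/64 ≈ 5.6406)
√(C + b) = √(361/64 + 11285) = √(722601/64) = 9*√8921/8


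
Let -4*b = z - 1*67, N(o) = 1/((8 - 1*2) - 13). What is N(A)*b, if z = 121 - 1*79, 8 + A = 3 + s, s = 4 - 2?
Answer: -25/28 ≈ -0.89286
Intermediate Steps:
s = 2
A = -3 (A = -8 + (3 + 2) = -8 + 5 = -3)
N(o) = -⅐ (N(o) = 1/((8 - 2) - 13) = 1/(6 - 13) = 1/(-7) = -⅐)
z = 42 (z = 121 - 79 = 42)
b = 25/4 (b = -(42 - 1*67)/4 = -(42 - 67)/4 = -¼*(-25) = 25/4 ≈ 6.2500)
N(A)*b = -⅐*25/4 = -25/28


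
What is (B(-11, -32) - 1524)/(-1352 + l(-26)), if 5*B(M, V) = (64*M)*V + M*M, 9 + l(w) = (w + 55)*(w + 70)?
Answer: -15029/425 ≈ -35.362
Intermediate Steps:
l(w) = -9 + (55 + w)*(70 + w) (l(w) = -9 + (w + 55)*(w + 70) = -9 + (55 + w)*(70 + w))
B(M, V) = M**2/5 + 64*M*V/5 (B(M, V) = ((64*M)*V + M*M)/5 = (64*M*V + M**2)/5 = (M**2 + 64*M*V)/5 = M**2/5 + 64*M*V/5)
(B(-11, -32) - 1524)/(-1352 + l(-26)) = ((1/5)*(-11)*(-11 + 64*(-32)) - 1524)/(-1352 + (3841 + (-26)**2 + 125*(-26))) = ((1/5)*(-11)*(-11 - 2048) - 1524)/(-1352 + (3841 + 676 - 3250)) = ((1/5)*(-11)*(-2059) - 1524)/(-1352 + 1267) = (22649/5 - 1524)/(-85) = (15029/5)*(-1/85) = -15029/425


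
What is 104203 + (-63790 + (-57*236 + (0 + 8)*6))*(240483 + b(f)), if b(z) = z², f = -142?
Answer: -20120280315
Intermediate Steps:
104203 + (-63790 + (-57*236 + (0 + 8)*6))*(240483 + b(f)) = 104203 + (-63790 + (-57*236 + (0 + 8)*6))*(240483 + (-142)²) = 104203 + (-63790 + (-13452 + 8*6))*(240483 + 20164) = 104203 + (-63790 + (-13452 + 48))*260647 = 104203 + (-63790 - 13404)*260647 = 104203 - 77194*260647 = 104203 - 20120384518 = -20120280315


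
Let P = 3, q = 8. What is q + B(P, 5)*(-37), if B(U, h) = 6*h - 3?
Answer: -991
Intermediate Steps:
B(U, h) = -3 + 6*h
q + B(P, 5)*(-37) = 8 + (-3 + 6*5)*(-37) = 8 + (-3 + 30)*(-37) = 8 + 27*(-37) = 8 - 999 = -991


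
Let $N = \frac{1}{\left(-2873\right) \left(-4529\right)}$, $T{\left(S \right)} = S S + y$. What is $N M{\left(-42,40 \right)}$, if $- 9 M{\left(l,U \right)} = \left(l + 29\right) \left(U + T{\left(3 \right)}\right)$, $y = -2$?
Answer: $\frac{47}{9008181} \approx 5.2175 \cdot 10^{-6}$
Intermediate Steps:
$T{\left(S \right)} = -2 + S^{2}$ ($T{\left(S \right)} = S S - 2 = S^{2} - 2 = -2 + S^{2}$)
$M{\left(l,U \right)} = - \frac{\left(7 + U\right) \left(29 + l\right)}{9}$ ($M{\left(l,U \right)} = - \frac{\left(l + 29\right) \left(U - \left(2 - 3^{2}\right)\right)}{9} = - \frac{\left(29 + l\right) \left(U + \left(-2 + 9\right)\right)}{9} = - \frac{\left(29 + l\right) \left(U + 7\right)}{9} = - \frac{\left(29 + l\right) \left(7 + U\right)}{9} = - \frac{\left(7 + U\right) \left(29 + l\right)}{9}$)
$N = \frac{1}{13011817}$ ($N = \left(- \frac{1}{2873}\right) \left(- \frac{1}{4529}\right) = \frac{1}{13011817} \approx 7.6853 \cdot 10^{-8}$)
$N M{\left(-42,40 \right)} = \frac{- \frac{203}{9} - \frac{1160}{9} - - \frac{98}{3} - \frac{40}{9} \left(-42\right)}{13011817} = \frac{- \frac{203}{9} - \frac{1160}{9} + \frac{98}{3} + \frac{560}{3}}{13011817} = \frac{1}{13011817} \cdot \frac{611}{9} = \frac{47}{9008181}$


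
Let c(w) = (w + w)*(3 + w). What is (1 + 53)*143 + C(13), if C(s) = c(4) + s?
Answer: 7791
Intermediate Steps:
c(w) = 2*w*(3 + w) (c(w) = (2*w)*(3 + w) = 2*w*(3 + w))
C(s) = 56 + s (C(s) = 2*4*(3 + 4) + s = 2*4*7 + s = 56 + s)
(1 + 53)*143 + C(13) = (1 + 53)*143 + (56 + 13) = 54*143 + 69 = 7722 + 69 = 7791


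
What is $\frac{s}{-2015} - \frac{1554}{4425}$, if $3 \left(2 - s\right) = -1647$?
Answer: $- \frac{371299}{594425} \approx -0.62464$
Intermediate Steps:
$s = 551$ ($s = 2 - -549 = 2 + 549 = 551$)
$\frac{s}{-2015} - \frac{1554}{4425} = \frac{551}{-2015} - \frac{1554}{4425} = 551 \left(- \frac{1}{2015}\right) - \frac{518}{1475} = - \frac{551}{2015} - \frac{518}{1475} = - \frac{371299}{594425}$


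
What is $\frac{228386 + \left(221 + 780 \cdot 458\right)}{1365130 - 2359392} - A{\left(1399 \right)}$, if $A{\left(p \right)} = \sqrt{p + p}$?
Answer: $- \frac{585847}{994262} - \sqrt{2798} \approx -53.485$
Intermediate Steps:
$A{\left(p \right)} = \sqrt{2} \sqrt{p}$ ($A{\left(p \right)} = \sqrt{2 p} = \sqrt{2} \sqrt{p}$)
$\frac{228386 + \left(221 + 780 \cdot 458\right)}{1365130 - 2359392} - A{\left(1399 \right)} = \frac{228386 + \left(221 + 780 \cdot 458\right)}{1365130 - 2359392} - \sqrt{2} \sqrt{1399} = \frac{228386 + \left(221 + 357240\right)}{-994262} - \sqrt{2798} = \left(228386 + 357461\right) \left(- \frac{1}{994262}\right) - \sqrt{2798} = 585847 \left(- \frac{1}{994262}\right) - \sqrt{2798} = - \frac{585847}{994262} - \sqrt{2798}$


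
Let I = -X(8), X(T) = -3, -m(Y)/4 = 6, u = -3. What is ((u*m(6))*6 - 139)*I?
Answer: 879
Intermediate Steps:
m(Y) = -24 (m(Y) = -4*6 = -24)
I = 3 (I = -1*(-3) = 3)
((u*m(6))*6 - 139)*I = (-3*(-24)*6 - 139)*3 = (72*6 - 139)*3 = (432 - 139)*3 = 293*3 = 879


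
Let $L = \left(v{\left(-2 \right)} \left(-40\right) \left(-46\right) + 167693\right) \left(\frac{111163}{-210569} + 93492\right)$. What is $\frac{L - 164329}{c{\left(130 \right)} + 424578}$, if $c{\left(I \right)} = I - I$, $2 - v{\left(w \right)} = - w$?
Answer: $\frac{1650618921355402}{44701482441} \approx 36925.0$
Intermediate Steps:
$v{\left(w \right)} = 2 + w$ ($v{\left(w \right)} = 2 - - w = 2 + w$)
$c{\left(I \right)} = 0$
$L = \frac{3301272445304005}{210569}$ ($L = \left(\left(2 - 2\right) \left(-40\right) \left(-46\right) + 167693\right) \left(\frac{111163}{-210569} + 93492\right) = \left(0 \left(-40\right) \left(-46\right) + 167693\right) \left(111163 \left(- \frac{1}{210569}\right) + 93492\right) = \left(0 \left(-46\right) + 167693\right) \left(- \frac{111163}{210569} + 93492\right) = \left(0 + 167693\right) \frac{19686405785}{210569} = 167693 \cdot \frac{19686405785}{210569} = \frac{3301272445304005}{210569} \approx 1.5678 \cdot 10^{10}$)
$\frac{L - 164329}{c{\left(130 \right)} + 424578} = \frac{\frac{3301272445304005}{210569} - 164329}{0 + 424578} = \frac{3301237842710804}{210569 \cdot 424578} = \frac{3301237842710804}{210569} \cdot \frac{1}{424578} = \frac{1650618921355402}{44701482441}$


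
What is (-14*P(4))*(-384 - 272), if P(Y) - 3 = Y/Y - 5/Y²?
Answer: 33866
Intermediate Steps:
P(Y) = 4 - 5/Y² (P(Y) = 3 + (Y/Y - 5/Y²) = 3 + (1 - 5/Y²) = 4 - 5/Y²)
(-14*P(4))*(-384 - 272) = (-14*(4 - 5/4²))*(-384 - 272) = -14*(4 - 5*1/16)*(-656) = -14*(4 - 5/16)*(-656) = -14*59/16*(-656) = -413/8*(-656) = 33866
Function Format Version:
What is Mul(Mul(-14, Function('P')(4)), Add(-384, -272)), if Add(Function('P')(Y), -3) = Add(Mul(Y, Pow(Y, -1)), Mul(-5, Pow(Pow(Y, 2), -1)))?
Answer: 33866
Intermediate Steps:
Function('P')(Y) = Add(4, Mul(-5, Pow(Y, -2))) (Function('P')(Y) = Add(3, Add(Mul(Y, Pow(Y, -1)), Mul(-5, Pow(Pow(Y, 2), -1)))) = Add(3, Add(1, Mul(-5, Pow(Y, -2)))) = Add(4, Mul(-5, Pow(Y, -2))))
Mul(Mul(-14, Function('P')(4)), Add(-384, -272)) = Mul(Mul(-14, Add(4, Mul(-5, Pow(4, -2)))), Add(-384, -272)) = Mul(Mul(-14, Add(4, Mul(-5, Rational(1, 16)))), -656) = Mul(Mul(-14, Add(4, Rational(-5, 16))), -656) = Mul(Mul(-14, Rational(59, 16)), -656) = Mul(Rational(-413, 8), -656) = 33866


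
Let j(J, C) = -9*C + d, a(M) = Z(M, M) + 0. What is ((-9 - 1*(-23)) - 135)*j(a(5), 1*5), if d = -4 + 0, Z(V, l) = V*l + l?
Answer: 5929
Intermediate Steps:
Z(V, l) = l + V*l
a(M) = M*(1 + M) (a(M) = M*(1 + M) + 0 = M*(1 + M))
d = -4
j(J, C) = -4 - 9*C (j(J, C) = -9*C - 4 = -4 - 9*C)
((-9 - 1*(-23)) - 135)*j(a(5), 1*5) = ((-9 - 1*(-23)) - 135)*(-4 - 9*5) = ((-9 + 23) - 135)*(-4 - 9*5) = (14 - 135)*(-4 - 45) = -121*(-49) = 5929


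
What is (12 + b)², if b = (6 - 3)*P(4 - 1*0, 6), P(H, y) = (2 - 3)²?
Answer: 225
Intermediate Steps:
P(H, y) = 1 (P(H, y) = (-1)² = 1)
b = 3 (b = (6 - 3)*1 = 3*1 = 3)
(12 + b)² = (12 + 3)² = 15² = 225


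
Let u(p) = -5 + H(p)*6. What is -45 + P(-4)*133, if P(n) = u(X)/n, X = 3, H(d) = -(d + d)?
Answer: 5273/4 ≈ 1318.3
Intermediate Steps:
H(d) = -2*d
u(p) = -5 - 12*p (u(p) = -5 - 2*p*6 = -5 - 12*p)
P(n) = -41/n (P(n) = (-5 - 12*3)/n = (-5 - 36)/n = -41/n)
-45 + P(-4)*133 = -45 - 41/(-4)*133 = -45 - 41*(-1/4)*133 = -45 + (41/4)*133 = -45 + 5453/4 = 5273/4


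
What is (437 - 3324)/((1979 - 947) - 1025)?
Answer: -2887/7 ≈ -412.43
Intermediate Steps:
(437 - 3324)/((1979 - 947) - 1025) = -2887/(1032 - 1025) = -2887/7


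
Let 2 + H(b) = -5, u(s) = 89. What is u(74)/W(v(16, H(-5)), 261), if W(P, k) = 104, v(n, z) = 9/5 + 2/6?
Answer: 89/104 ≈ 0.85577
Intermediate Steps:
H(b) = -7 (H(b) = -2 - 5 = -7)
v(n, z) = 32/15 (v(n, z) = 9*(1/5) + 2*(1/6) = 9/5 + 1/3 = 32/15)
u(74)/W(v(16, H(-5)), 261) = 89/104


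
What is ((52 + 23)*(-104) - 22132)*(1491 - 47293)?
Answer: 1370945464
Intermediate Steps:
((52 + 23)*(-104) - 22132)*(1491 - 47293) = (75*(-104) - 22132)*(-45802) = (-7800 - 22132)*(-45802) = -29932*(-45802) = 1370945464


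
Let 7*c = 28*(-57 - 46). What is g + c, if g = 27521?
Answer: 27109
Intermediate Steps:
c = -412 (c = (28*(-57 - 46))/7 = (28*(-103))/7 = (⅐)*(-2884) = -412)
g + c = 27521 - 412 = 27109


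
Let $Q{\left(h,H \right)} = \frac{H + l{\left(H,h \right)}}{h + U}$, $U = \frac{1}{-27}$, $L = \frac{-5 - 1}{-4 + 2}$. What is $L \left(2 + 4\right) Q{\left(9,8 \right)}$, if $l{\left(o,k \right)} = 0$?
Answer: $\frac{1944}{121} \approx 16.066$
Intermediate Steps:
$L = 3$ ($L = - \frac{6}{-2} = \left(-6\right) \left(- \frac{1}{2}\right) = 3$)
$U = - \frac{1}{27} \approx -0.037037$
$Q{\left(h,H \right)} = \frac{H}{- \frac{1}{27} + h}$ ($Q{\left(h,H \right)} = \frac{H + 0}{h - \frac{1}{27}} = \frac{H}{- \frac{1}{27} + h}$)
$L \left(2 + 4\right) Q{\left(9,8 \right)} = 3 \left(2 + 4\right) 27 \cdot 8 \frac{1}{-1 + 27 \cdot 9} = 3 \cdot 6 \cdot 27 \cdot 8 \frac{1}{-1 + 243} = 18 \cdot 27 \cdot 8 \cdot \frac{1}{242} = 18 \cdot \frac{108}{121} = \frac{1944}{121}$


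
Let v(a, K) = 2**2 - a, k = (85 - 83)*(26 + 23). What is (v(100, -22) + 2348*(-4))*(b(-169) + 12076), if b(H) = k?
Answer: -115506912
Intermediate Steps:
k = 98 (k = 2*49 = 98)
b(H) = 98
v(a, K) = 4 - a
(v(100, -22) + 2348*(-4))*(b(-169) + 12076) = ((4 - 1*100) + 2348*(-4))*(98 + 12076) = ((4 - 100) - 9392)*12174 = (-96 - 9392)*12174 = -9488*12174 = -115506912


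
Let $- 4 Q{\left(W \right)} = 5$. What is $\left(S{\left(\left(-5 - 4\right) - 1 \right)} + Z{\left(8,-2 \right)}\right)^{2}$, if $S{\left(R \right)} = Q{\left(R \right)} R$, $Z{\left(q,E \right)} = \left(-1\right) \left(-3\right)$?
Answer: $\frac{961}{4} \approx 240.25$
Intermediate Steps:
$Z{\left(q,E \right)} = 3$
$Q{\left(W \right)} = - \frac{5}{4}$ ($Q{\left(W \right)} = \left(- \frac{1}{4}\right) 5 = - \frac{5}{4}$)
$S{\left(R \right)} = - \frac{5 R}{4}$
$\left(S{\left(\left(-5 - 4\right) - 1 \right)} + Z{\left(8,-2 \right)}\right)^{2} = \left(- \frac{5 \left(\left(-5 - 4\right) - 1\right)}{4} + 3\right)^{2} = \left(- \frac{5 \left(-9 - 1\right)}{4} + 3\right)^{2} = \left(\left(- \frac{5}{4}\right) \left(-10\right) + 3\right)^{2} = \left(\frac{25}{2} + 3\right)^{2} = \left(\frac{31}{2}\right)^{2} = \frac{961}{4}$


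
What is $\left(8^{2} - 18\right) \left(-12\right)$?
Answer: $-552$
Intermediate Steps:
$\left(8^{2} - 18\right) \left(-12\right) = \left(64 - 18\right) \left(-12\right) = 46 \left(-12\right) = -552$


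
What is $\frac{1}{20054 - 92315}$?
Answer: $- \frac{1}{72261} \approx -1.3839 \cdot 10^{-5}$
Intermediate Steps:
$\frac{1}{20054 - 92315} = \frac{1}{-72261} = - \frac{1}{72261}$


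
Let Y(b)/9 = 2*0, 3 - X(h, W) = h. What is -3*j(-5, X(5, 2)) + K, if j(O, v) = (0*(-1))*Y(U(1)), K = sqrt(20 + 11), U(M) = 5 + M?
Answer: sqrt(31) ≈ 5.5678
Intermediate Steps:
X(h, W) = 3 - h
K = sqrt(31) ≈ 5.5678
Y(b) = 0 (Y(b) = 9*(2*0) = 9*0 = 0)
j(O, v) = 0 (j(O, v) = (0*(-1))*0 = 0*0 = 0)
-3*j(-5, X(5, 2)) + K = -3*0 + sqrt(31) = 0 + sqrt(31) = sqrt(31)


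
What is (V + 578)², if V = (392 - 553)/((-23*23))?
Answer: 176916601/529 ≈ 3.3444e+5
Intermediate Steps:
V = 7/23 (V = -161/(-529) = -161*(-1/529) = 7/23 ≈ 0.30435)
(V + 578)² = (7/23 + 578)² = (13301/23)² = 176916601/529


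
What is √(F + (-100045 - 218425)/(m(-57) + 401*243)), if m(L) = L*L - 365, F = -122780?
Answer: I*√1235874891882310/100327 ≈ 350.4*I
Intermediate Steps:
m(L) = -365 + L² (m(L) = L² - 365 = -365 + L²)
√(F + (-100045 - 218425)/(m(-57) + 401*243)) = √(-122780 + (-100045 - 218425)/((-365 + (-57)²) + 401*243)) = √(-122780 - 318470/((-365 + 3249) + 97443)) = √(-122780 - 318470/(2884 + 97443)) = √(-122780 - 318470/100327) = √(-12318467530/100327) = I*√1235874891882310/100327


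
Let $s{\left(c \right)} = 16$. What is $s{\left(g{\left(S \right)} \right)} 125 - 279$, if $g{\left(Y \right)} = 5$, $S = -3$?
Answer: $1721$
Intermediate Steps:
$s{\left(g{\left(S \right)} \right)} 125 - 279 = 16 \cdot 125 - 279 = 2000 - 279 = 1721$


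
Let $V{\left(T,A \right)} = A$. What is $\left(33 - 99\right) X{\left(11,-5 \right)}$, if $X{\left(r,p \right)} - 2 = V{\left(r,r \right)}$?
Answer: $-858$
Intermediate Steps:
$X{\left(r,p \right)} = 2 + r$
$\left(33 - 99\right) X{\left(11,-5 \right)} = \left(33 - 99\right) \left(2 + 11\right) = \left(-66\right) 13 = -858$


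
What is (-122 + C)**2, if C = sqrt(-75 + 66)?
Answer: 14875 - 732*I ≈ 14875.0 - 732.0*I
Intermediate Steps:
C = 3*I (C = sqrt(-9) = 3*I ≈ 3.0*I)
(-122 + C)**2 = (-122 + 3*I)**2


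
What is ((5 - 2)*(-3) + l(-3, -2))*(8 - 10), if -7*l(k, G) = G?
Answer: 122/7 ≈ 17.429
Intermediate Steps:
l(k, G) = -G/7
((5 - 2)*(-3) + l(-3, -2))*(8 - 10) = ((5 - 2)*(-3) - ⅐*(-2))*(8 - 10) = (3*(-3) + 2/7)*(-2) = (-9 + 2/7)*(-2) = -61/7*(-2) = 122/7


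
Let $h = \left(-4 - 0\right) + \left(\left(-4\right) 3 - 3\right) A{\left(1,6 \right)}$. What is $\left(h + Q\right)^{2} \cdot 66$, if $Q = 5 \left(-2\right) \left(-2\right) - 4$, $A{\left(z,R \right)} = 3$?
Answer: $71874$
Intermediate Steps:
$h = -49$ ($h = \left(-4 - 0\right) + \left(\left(-4\right) 3 - 3\right) 3 = \left(-4 + 0\right) + \left(-12 - 3\right) 3 = -4 - 45 = -49$)
$Q = 16$ ($Q = \left(-10\right) \left(-2\right) - 4 = 20 - 4 = 16$)
$\left(h + Q\right)^{2} \cdot 66 = \left(-49 + 16\right)^{2} \cdot 66 = \left(-33\right)^{2} \cdot 66 = 1089 \cdot 66 = 71874$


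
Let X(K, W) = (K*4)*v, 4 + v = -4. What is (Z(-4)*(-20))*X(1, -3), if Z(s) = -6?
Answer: -3840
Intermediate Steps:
v = -8 (v = -4 - 4 = -8)
X(K, W) = -32*K (X(K, W) = (K*4)*(-8) = (4*K)*(-8) = -32*K)
(Z(-4)*(-20))*X(1, -3) = (-6*(-20))*(-32*1) = 120*(-32) = -3840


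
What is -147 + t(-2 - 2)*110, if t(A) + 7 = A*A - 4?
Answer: 403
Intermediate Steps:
t(A) = -11 + A² (t(A) = -7 + (A*A - 4) = -7 + (A² - 4) = -7 + (-4 + A²) = -11 + A²)
-147 + t(-2 - 2)*110 = -147 + (-11 + (-2 - 2)²)*110 = -147 + (-11 + (-4)²)*110 = -147 + (-11 + 16)*110 = -147 + 5*110 = -147 + 550 = 403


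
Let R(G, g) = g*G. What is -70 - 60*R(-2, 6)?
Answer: 650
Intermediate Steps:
R(G, g) = G*g
-70 - 60*R(-2, 6) = -70 - (-120)*6 = -70 - 60*(-12) = -70 + 720 = 650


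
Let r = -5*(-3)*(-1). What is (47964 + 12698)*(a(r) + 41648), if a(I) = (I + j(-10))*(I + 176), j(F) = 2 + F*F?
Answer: 3376143610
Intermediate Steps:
j(F) = 2 + F²
r = -15 (r = 15*(-1) = -15)
a(I) = (102 + I)*(176 + I) (a(I) = (I + (2 + (-10)²))*(I + 176) = (I + (2 + 100))*(176 + I) = (I + 102)*(176 + I) = (102 + I)*(176 + I))
(47964 + 12698)*(a(r) + 41648) = (47964 + 12698)*((17952 + (-15)² + 278*(-15)) + 41648) = 60662*((17952 + 225 - 4170) + 41648) = 60662*(14007 + 41648) = 60662*55655 = 3376143610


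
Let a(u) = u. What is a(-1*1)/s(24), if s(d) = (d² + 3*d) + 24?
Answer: -1/672 ≈ -0.0014881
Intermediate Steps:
s(d) = 24 + d² + 3*d
a(-1*1)/s(24) = (-1*1)/(24 + 24² + 3*24) = -1/(24 + 576 + 72) = -1/672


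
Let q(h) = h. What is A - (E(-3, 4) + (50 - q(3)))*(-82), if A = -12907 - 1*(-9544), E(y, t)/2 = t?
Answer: 1147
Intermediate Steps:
E(y, t) = 2*t
A = -3363 (A = -12907 + 9544 = -3363)
A - (E(-3, 4) + (50 - q(3)))*(-82) = -3363 - (2*4 + (50 - 1*3))*(-82) = -3363 - (8 + (50 - 3))*(-82) = -3363 - (8 + 47)*(-82) = -3363 - 55*(-82) = -3363 - 1*(-4510) = -3363 + 4510 = 1147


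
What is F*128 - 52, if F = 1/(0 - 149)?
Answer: -7876/149 ≈ -52.859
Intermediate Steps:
F = -1/149 (F = 1/(-149) = -1/149 ≈ -0.0067114)
F*128 - 52 = -1/149*128 - 52 = -128/149 - 52 = -7876/149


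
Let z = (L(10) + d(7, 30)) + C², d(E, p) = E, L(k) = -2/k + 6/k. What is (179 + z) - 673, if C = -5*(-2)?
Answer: -1933/5 ≈ -386.60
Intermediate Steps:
L(k) = 4/k
C = 10
z = 537/5 (z = (4/10 + 7) + 10² = (4*(⅒) + 7) + 100 = (⅖ + 7) + 100 = 37/5 + 100 = 537/5 ≈ 107.40)
(179 + z) - 673 = (179 + 537/5) - 673 = 1432/5 - 673 = -1933/5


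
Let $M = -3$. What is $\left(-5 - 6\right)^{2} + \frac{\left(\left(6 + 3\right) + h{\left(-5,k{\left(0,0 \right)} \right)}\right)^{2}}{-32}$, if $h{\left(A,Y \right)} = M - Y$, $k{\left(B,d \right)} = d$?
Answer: $\frac{959}{8} \approx 119.88$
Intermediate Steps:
$h{\left(A,Y \right)} = -3 - Y$
$\left(-5 - 6\right)^{2} + \frac{\left(\left(6 + 3\right) + h{\left(-5,k{\left(0,0 \right)} \right)}\right)^{2}}{-32} = \left(-5 - 6\right)^{2} + \frac{\left(\left(6 + 3\right) - 3\right)^{2}}{-32} = \left(-11\right)^{2} + \left(9 + \left(-3 + 0\right)\right)^{2} \left(- \frac{1}{32}\right) = 121 + \left(9 - 3\right)^{2} \left(- \frac{1}{32}\right) = 121 + 6^{2} \left(- \frac{1}{32}\right) = 121 + 36 \left(- \frac{1}{32}\right) = 121 - \frac{9}{8} = \frac{959}{8}$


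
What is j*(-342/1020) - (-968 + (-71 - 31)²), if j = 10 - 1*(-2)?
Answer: -802402/85 ≈ -9440.0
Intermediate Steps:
j = 12 (j = 10 + 2 = 12)
j*(-342/1020) - (-968 + (-71 - 31)²) = 12*(-342/1020) - (-968 + (-71 - 31)²) = 12*(-342*1/1020) - (-968 + (-102)²) = 12*(-57/170) - (-968 + 10404) = -342/85 - 1*9436 = -342/85 - 9436 = -802402/85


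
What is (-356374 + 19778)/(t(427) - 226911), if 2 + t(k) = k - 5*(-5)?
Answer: 336596/226461 ≈ 1.4863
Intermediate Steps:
t(k) = 23 + k (t(k) = -2 + (k - 5*(-5)) = -2 + (k + 25) = -2 + (25 + k) = 23 + k)
(-356374 + 19778)/(t(427) - 226911) = (-356374 + 19778)/((23 + 427) - 226911) = -336596/(450 - 226911) = -336596/(-226461) = -336596*(-1/226461) = 336596/226461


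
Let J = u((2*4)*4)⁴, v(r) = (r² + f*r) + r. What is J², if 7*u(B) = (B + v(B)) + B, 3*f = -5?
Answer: 10995116277760000000000000000/37822859361 ≈ 2.9070e+17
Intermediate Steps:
f = -5/3 (f = (⅓)*(-5) = -5/3 ≈ -1.6667)
v(r) = r² - 2*r/3 (v(r) = (r² - 5*r/3) + r = r² - 2*r/3)
u(B) = 2*B/7 + B*(-2 + 3*B)/21 (u(B) = ((B + B*(-2 + 3*B)/3) + B)/7 = (2*B + B*(-2 + 3*B)/3)/7 = 2*B/7 + B*(-2 + 3*B)/21)
J = 104857600000000/194481 (J = (((2*4)*4)*(4 + 3*((2*4)*4))/21)⁴ = ((8*4)*(4 + 3*(8*4))/21)⁴ = ((1/21)*32*(4 + 3*32))⁴ = ((1/21)*32*(4 + 96))⁴ = ((1/21)*32*100)⁴ = (3200/21)⁴ = 104857600000000/194481 ≈ 5.3917e+8)
J² = (104857600000000/194481)² = 10995116277760000000000000000/37822859361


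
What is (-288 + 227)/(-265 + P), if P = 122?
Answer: 61/143 ≈ 0.42657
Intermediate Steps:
(-288 + 227)/(-265 + P) = (-288 + 227)/(-265 + 122) = -61/(-143) = -61*(-1/143) = 61/143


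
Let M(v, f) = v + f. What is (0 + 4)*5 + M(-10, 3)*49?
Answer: -323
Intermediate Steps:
M(v, f) = f + v
(0 + 4)*5 + M(-10, 3)*49 = (0 + 4)*5 + (3 - 10)*49 = 4*5 - 7*49 = 20 - 343 = -323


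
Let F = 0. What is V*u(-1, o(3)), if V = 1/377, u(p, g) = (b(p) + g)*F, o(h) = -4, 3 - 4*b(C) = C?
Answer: 0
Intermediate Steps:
b(C) = ¾ - C/4
u(p, g) = 0 (u(p, g) = ((¾ - p/4) + g)*0 = (¾ + g - p/4)*0 = 0)
V = 1/377 ≈ 0.0026525
V*u(-1, o(3)) = (1/377)*0 = 0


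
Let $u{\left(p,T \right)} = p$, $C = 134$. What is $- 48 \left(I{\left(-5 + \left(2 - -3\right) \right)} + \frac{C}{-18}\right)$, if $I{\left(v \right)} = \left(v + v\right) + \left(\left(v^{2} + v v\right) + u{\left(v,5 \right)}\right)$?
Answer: $\frac{1072}{3} \approx 357.33$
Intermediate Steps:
$I{\left(v \right)} = 2 v^{2} + 3 v$ ($I{\left(v \right)} = \left(v + v\right) + \left(\left(v^{2} + v v\right) + v\right) = 2 v + \left(\left(v^{2} + v^{2}\right) + v\right) = 2 v + \left(2 v^{2} + v\right) = 2 v + \left(v + 2 v^{2}\right) = 2 v^{2} + 3 v$)
$- 48 \left(I{\left(-5 + \left(2 - -3\right) \right)} + \frac{C}{-18}\right) = - 48 \left(\left(-5 + \left(2 - -3\right)\right) \left(3 + 2 \left(-5 + \left(2 - -3\right)\right)\right) + \frac{134}{-18}\right) = - 48 \left(\left(-5 + \left(2 + 3\right)\right) \left(3 + 2 \left(-5 + \left(2 + 3\right)\right)\right) + 134 \left(- \frac{1}{18}\right)\right) = - 48 \left(\left(-5 + 5\right) \left(3 + 2 \left(-5 + 5\right)\right) - \frac{67}{9}\right) = - 48 \left(0 \left(3 + 2 \cdot 0\right) - \frac{67}{9}\right) = - 48 \left(0 \left(3 + 0\right) - \frac{67}{9}\right) = - 48 \left(0 \cdot 3 - \frac{67}{9}\right) = - 48 \left(0 - \frac{67}{9}\right) = \left(-48\right) \left(- \frac{67}{9}\right) = \frac{1072}{3}$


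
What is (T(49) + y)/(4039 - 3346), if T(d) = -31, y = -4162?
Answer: -599/99 ≈ -6.0505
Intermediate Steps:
(T(49) + y)/(4039 - 3346) = (-31 - 4162)/(4039 - 3346) = -4193/693 = -4193*1/693 = -599/99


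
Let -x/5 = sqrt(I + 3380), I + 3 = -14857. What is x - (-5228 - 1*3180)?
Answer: 8408 - 10*I*sqrt(2870) ≈ 8408.0 - 535.72*I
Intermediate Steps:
I = -14860 (I = -3 - 14857 = -14860)
x = -10*I*sqrt(2870) (x = -5*sqrt(-14860 + 3380) = -10*I*sqrt(2870) ≈ -535.72*I)
x - (-5228 - 1*3180) = -10*I*sqrt(2870) - (-5228 - 1*3180) = -10*I*sqrt(2870) - (-5228 - 3180) = -10*I*sqrt(2870) - 1*(-8408) = -10*I*sqrt(2870) + 8408 = 8408 - 10*I*sqrt(2870)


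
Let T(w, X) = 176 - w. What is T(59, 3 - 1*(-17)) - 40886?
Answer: -40769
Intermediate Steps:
T(59, 3 - 1*(-17)) - 40886 = (176 - 1*59) - 40886 = (176 - 59) - 40886 = 117 - 40886 = -40769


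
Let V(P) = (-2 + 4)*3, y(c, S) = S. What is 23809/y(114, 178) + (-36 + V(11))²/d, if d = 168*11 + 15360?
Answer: 2846288/21271 ≈ 133.81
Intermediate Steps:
V(P) = 6 (V(P) = 2*3 = 6)
d = 17208 (d = 1848 + 15360 = 17208)
23809/y(114, 178) + (-36 + V(11))²/d = 23809/178 + (-36 + 6)²/17208 = 23809*(1/178) + (-30)²*(1/17208) = 23809/178 + 900*(1/17208) = 23809/178 + 25/478 = 2846288/21271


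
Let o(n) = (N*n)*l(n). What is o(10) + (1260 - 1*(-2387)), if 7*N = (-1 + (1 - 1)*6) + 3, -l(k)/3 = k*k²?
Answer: -34471/7 ≈ -4924.4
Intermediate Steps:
l(k) = -3*k³ (l(k) = -3*k*k² = -3*k³)
N = 2/7 (N = ((-1 + (1 - 1)*6) + 3)/7 = ((-1 + 0*6) + 3)/7 = ((-1 + 0) + 3)/7 = (-1 + 3)/7 = (⅐)*2 = 2/7 ≈ 0.28571)
o(n) = -6*n⁴/7 (o(n) = (2*n/7)*(-3*n³) = -6*n⁴/7)
o(10) + (1260 - 1*(-2387)) = -6/7*10⁴ + (1260 - 1*(-2387)) = -6/7*10000 + (1260 + 2387) = -60000/7 + 3647 = -34471/7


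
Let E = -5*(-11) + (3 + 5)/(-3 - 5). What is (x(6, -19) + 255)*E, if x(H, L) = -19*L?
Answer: 33264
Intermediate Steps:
E = 54 (E = 55 + 8/(-8) = 55 + 8*(-1/8) = 55 - 1 = 54)
(x(6, -19) + 255)*E = (-19*(-19) + 255)*54 = (361 + 255)*54 = 616*54 = 33264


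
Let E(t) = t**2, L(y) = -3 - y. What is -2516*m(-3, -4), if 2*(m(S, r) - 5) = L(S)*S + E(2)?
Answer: -17612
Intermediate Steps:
m(S, r) = 7 + S*(-3 - S)/2 (m(S, r) = 5 + ((-3 - S)*S + 2**2)/2 = 5 + (S*(-3 - S) + 4)/2 = 5 + (4 + S*(-3 - S))/2 = 5 + (2 + S*(-3 - S)/2) = 7 + S*(-3 - S)/2)
-2516*m(-3, -4) = -2516*(7 - 1/2*(-3)*(3 - 3)) = -2516*(7 - 1/2*(-3)*0) = -2516*(7 + 0) = -2516*7 = -17612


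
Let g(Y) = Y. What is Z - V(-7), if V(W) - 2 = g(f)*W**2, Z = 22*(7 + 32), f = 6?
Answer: 562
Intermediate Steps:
Z = 858 (Z = 22*39 = 858)
V(W) = 2 + 6*W**2
Z - V(-7) = 858 - (2 + 6*(-7)**2) = 858 - (2 + 6*49) = 858 - (2 + 294) = 858 - 1*296 = 858 - 296 = 562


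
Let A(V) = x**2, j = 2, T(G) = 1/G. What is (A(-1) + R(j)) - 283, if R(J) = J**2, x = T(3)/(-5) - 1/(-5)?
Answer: -62771/225 ≈ -278.98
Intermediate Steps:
x = 2/15 (x = 1/(3*(-5)) - 1/(-5) = (1/3)*(-1/5) - 1*(-1/5) = -1/15 + 1/5 = 2/15 ≈ 0.13333)
A(V) = 4/225 (A(V) = (2/15)**2 = 4/225)
(A(-1) + R(j)) - 283 = (4/225 + 2**2) - 283 = (4/225 + 4) - 283 = 904/225 - 283 = -62771/225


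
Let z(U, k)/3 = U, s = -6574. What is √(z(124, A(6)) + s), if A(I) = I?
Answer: I*√6202 ≈ 78.753*I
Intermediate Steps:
z(U, k) = 3*U
√(z(124, A(6)) + s) = √(3*124 - 6574) = √(372 - 6574) = √(-6202) = I*√6202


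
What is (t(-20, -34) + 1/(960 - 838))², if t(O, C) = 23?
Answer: 7879249/14884 ≈ 529.38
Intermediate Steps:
(t(-20, -34) + 1/(960 - 838))² = (23 + 1/(960 - 838))² = (23 + 1/122)² = (2807/122)² = 7879249/14884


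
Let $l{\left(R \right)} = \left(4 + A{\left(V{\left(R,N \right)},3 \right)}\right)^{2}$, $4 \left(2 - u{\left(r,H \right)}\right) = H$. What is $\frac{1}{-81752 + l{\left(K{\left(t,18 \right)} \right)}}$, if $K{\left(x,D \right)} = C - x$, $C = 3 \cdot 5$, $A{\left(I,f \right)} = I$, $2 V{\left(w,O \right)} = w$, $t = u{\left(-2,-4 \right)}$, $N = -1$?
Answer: $- \frac{1}{81652} \approx -1.2247 \cdot 10^{-5}$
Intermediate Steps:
$u{\left(r,H \right)} = 2 - \frac{H}{4}$
$t = 3$ ($t = 2 - -1 = 2 + 1 = 3$)
$V{\left(w,O \right)} = \frac{w}{2}$
$C = 15$
$K{\left(x,D \right)} = 15 - x$
$l{\left(R \right)} = \left(4 + \frac{R}{2}\right)^{2}$
$\frac{1}{-81752 + l{\left(K{\left(t,18 \right)} \right)}} = \frac{1}{-81752 + \frac{\left(8 + \left(15 - 3\right)\right)^{2}}{4}} = \frac{1}{-81752 + \frac{\left(8 + 12\right)^{2}}{4}} = \frac{1}{-81752 + \frac{20^{2}}{4}} = \frac{1}{-81752 + \frac{1}{4} \cdot 400} = \frac{1}{-81752 + 100} = \frac{1}{-81652} = - \frac{1}{81652}$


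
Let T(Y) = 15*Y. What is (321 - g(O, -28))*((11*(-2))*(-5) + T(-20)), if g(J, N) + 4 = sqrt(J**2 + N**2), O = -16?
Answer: -61750 + 760*sqrt(65) ≈ -55623.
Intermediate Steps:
g(J, N) = -4 + sqrt(J**2 + N**2)
(321 - g(O, -28))*((11*(-2))*(-5) + T(-20)) = (321 - (-4 + sqrt((-16)**2 + (-28)**2)))*((11*(-2))*(-5) + 15*(-20)) = (321 - (-4 + sqrt(256 + 784)))*(-22*(-5) - 300) = (321 - (-4 + sqrt(1040)))*(110 - 300) = (321 - (-4 + 4*sqrt(65)))*(-190) = (321 + (4 - 4*sqrt(65)))*(-190) = (325 - 4*sqrt(65))*(-190) = -61750 + 760*sqrt(65)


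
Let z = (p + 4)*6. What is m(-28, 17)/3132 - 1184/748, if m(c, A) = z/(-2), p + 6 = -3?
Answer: -308089/195228 ≈ -1.5781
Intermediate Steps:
p = -9 (p = -6 - 3 = -9)
z = -30 (z = (-9 + 4)*6 = -5*6 = -30)
m(c, A) = 15 (m(c, A) = -30/(-2) = -30*(-1/2) = 15)
m(-28, 17)/3132 - 1184/748 = 15/3132 - 1184/748 = 15*(1/3132) - 1184*1/748 = 5/1044 - 296/187 = -308089/195228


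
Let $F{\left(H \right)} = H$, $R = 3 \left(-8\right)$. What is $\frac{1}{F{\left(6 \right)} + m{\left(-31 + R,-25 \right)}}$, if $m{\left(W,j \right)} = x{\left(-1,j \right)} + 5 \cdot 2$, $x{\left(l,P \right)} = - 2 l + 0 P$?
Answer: $\frac{1}{18} \approx 0.055556$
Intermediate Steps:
$R = -24$
$x{\left(l,P \right)} = - 2 l$ ($x{\left(l,P \right)} = - 2 l + 0 = - 2 l$)
$m{\left(W,j \right)} = 12$ ($m{\left(W,j \right)} = \left(-2\right) \left(-1\right) + 5 \cdot 2 = 2 + 10 = 12$)
$\frac{1}{F{\left(6 \right)} + m{\left(-31 + R,-25 \right)}} = \frac{1}{6 + 12} = \frac{1}{18}$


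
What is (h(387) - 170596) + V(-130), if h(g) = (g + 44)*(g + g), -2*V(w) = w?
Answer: 163063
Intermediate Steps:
V(w) = -w/2
h(g) = 2*g*(44 + g) (h(g) = (44 + g)*(2*g) = 2*g*(44 + g))
(h(387) - 170596) + V(-130) = (2*387*(44 + 387) - 170596) - 1/2*(-130) = (2*387*431 - 170596) + 65 = (333594 - 170596) + 65 = 162998 + 65 = 163063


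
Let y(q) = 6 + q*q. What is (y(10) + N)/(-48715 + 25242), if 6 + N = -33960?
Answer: 33860/23473 ≈ 1.4425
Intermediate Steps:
y(q) = 6 + q**2
N = -33966 (N = -6 - 33960 = -33966)
(y(10) + N)/(-48715 + 25242) = ((6 + 10**2) - 33966)/(-48715 + 25242) = ((6 + 100) - 33966)/(-23473) = (106 - 33966)*(-1/23473) = -33860*(-1/23473) = 33860/23473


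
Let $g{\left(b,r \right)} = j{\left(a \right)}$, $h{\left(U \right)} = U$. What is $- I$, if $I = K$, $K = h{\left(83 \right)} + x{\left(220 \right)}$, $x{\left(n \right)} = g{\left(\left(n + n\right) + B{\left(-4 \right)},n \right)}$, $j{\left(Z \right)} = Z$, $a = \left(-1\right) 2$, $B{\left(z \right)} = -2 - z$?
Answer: $-81$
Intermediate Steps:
$a = -2$
$g{\left(b,r \right)} = -2$
$x{\left(n \right)} = -2$
$K = 81$ ($K = 83 - 2 = 81$)
$I = 81$
$- I = \left(-1\right) 81 = -81$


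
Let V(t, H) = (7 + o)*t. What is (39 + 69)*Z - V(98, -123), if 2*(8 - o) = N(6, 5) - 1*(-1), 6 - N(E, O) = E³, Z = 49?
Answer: -6419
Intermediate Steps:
N(E, O) = 6 - E³
o = 225/2 (o = 8 - ((6 - 1*6³) - 1*(-1))/2 = 8 - ((6 - 1*216) + 1)/2 = 8 - ((6 - 216) + 1)/2 = 8 - (-210 + 1)/2 = 8 - ½*(-209) = 8 + 209/2 = 225/2 ≈ 112.50)
V(t, H) = 239*t/2 (V(t, H) = (7 + 225/2)*t = 239*t/2)
(39 + 69)*Z - V(98, -123) = (39 + 69)*49 - 239*98/2 = 108*49 - 1*11711 = 5292 - 11711 = -6419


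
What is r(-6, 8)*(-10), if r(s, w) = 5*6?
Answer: -300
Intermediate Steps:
r(s, w) = 30
r(-6, 8)*(-10) = 30*(-10) = -300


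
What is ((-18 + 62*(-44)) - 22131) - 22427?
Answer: -47304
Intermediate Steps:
((-18 + 62*(-44)) - 22131) - 22427 = ((-18 - 2728) - 22131) - 22427 = (-2746 - 22131) - 22427 = -24877 - 22427 = -47304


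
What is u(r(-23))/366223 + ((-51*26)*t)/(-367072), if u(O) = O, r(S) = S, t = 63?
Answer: 15292547159/67215104528 ≈ 0.22752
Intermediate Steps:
u(r(-23))/366223 + ((-51*26)*t)/(-367072) = -23/366223 + (-51*26*63)/(-367072) = -23*1/366223 - 1326*63*(-1/367072) = -23/366223 - 83538*(-1/367072) = -23/366223 + 41769/183536 = 15292547159/67215104528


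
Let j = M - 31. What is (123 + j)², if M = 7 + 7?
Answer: 11236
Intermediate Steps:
M = 14
j = -17 (j = 14 - 31 = -17)
(123 + j)² = (123 - 17)² = 106² = 11236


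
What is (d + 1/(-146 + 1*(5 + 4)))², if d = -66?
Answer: 81775849/18769 ≈ 4357.0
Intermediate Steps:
(d + 1/(-146 + 1*(5 + 4)))² = (-66 + 1/(-146 + 1*(5 + 4)))² = (-66 + 1/(-146 + 1*9))² = (-66 + 1/(-146 + 9))² = (-66 + 1/(-137))² = (-66 - 1/137)² = (-9043/137)² = 81775849/18769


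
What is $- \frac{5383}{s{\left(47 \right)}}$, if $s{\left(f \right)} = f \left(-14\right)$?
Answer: $\frac{769}{94} \approx 8.1808$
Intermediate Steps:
$s{\left(f \right)} = - 14 f$
$- \frac{5383}{s{\left(47 \right)}} = - \frac{5383}{\left(-14\right) 47} = - \frac{5383}{-658} = \left(-5383\right) \left(- \frac{1}{658}\right) = \frac{769}{94}$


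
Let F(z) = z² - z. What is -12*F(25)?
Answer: -7200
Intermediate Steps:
-12*F(25) = -300*(-1 + 25) = -300*24 = -12*600 = -7200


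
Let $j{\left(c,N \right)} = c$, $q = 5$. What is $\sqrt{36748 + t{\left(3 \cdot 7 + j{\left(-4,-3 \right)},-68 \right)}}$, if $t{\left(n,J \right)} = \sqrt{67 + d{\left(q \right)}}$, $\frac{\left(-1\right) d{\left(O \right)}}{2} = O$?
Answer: $\sqrt{36748 + \sqrt{57}} \approx 191.72$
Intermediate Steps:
$d{\left(O \right)} = - 2 O$
$t{\left(n,J \right)} = \sqrt{57}$ ($t{\left(n,J \right)} = \sqrt{67 - 10} = \sqrt{57}$)
$\sqrt{36748 + t{\left(3 \cdot 7 + j{\left(-4,-3 \right)},-68 \right)}} = \sqrt{36748 + \sqrt{57}}$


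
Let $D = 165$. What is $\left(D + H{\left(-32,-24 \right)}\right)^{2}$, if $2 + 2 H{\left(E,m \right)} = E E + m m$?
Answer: $929296$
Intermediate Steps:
$H{\left(E,m \right)} = -1 + \frac{E^{2}}{2} + \frac{m^{2}}{2}$ ($H{\left(E,m \right)} = -1 + \frac{E E + m m}{2} = -1 + \frac{E^{2} + m^{2}}{2} = -1 + \left(\frac{E^{2}}{2} + \frac{m^{2}}{2}\right) = -1 + \frac{E^{2}}{2} + \frac{m^{2}}{2}$)
$\left(D + H{\left(-32,-24 \right)}\right)^{2} = \left(165 + \left(-1 + \frac{\left(-32\right)^{2}}{2} + \frac{\left(-24\right)^{2}}{2}\right)\right)^{2} = \left(165 + \left(-1 + \frac{1}{2} \cdot 1024 + \frac{1}{2} \cdot 576\right)\right)^{2} = \left(165 + \left(-1 + 512 + 288\right)\right)^{2} = \left(165 + 799\right)^{2} = 964^{2} = 929296$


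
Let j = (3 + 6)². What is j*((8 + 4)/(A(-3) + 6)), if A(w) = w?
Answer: 324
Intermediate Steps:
j = 81 (j = 9² = 81)
j*((8 + 4)/(A(-3) + 6)) = 81*((8 + 4)/(-3 + 6)) = 81*(12/3) = 81*(12*(⅓)) = 81*4 = 324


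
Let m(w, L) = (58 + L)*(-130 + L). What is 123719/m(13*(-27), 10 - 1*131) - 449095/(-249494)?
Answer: 21609953/2245446 ≈ 9.6239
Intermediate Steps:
m(w, L) = (-130 + L)*(58 + L)
123719/m(13*(-27), 10 - 1*131) - 449095/(-249494) = 123719/(-7540 + (10 - 1*131)**2 - 72*(10 - 1*131)) - 449095/(-249494) = 123719/(-7540 + (10 - 131)**2 - 72*(10 - 131)) - 449095*(-1/249494) = 123719/(-7540 + (-121)**2 - 72*(-121)) + 449095/249494 = 123719/(-7540 + 14641 + 8712) + 449095/249494 = 123719/15813 + 449095/249494 = 21609953/2245446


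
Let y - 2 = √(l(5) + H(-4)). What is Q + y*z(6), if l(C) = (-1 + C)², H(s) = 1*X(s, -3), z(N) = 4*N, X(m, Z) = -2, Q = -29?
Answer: 19 + 24*√14 ≈ 108.80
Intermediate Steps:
H(s) = -2 (H(s) = 1*(-2) = -2)
y = 2 + √14 (y = 2 + √((-1 + 5)² - 2) = 2 + √(4² - 2) = 2 + √(16 - 2) = 2 + √14 ≈ 5.7417)
Q + y*z(6) = -29 + (2 + √14)*(4*6) = -29 + (2 + √14)*24 = -29 + (48 + 24*√14) = 19 + 24*√14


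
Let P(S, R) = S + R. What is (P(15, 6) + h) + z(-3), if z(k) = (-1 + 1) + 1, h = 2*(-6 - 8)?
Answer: -6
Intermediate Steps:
P(S, R) = R + S
h = -28 (h = 2*(-14) = -28)
z(k) = 1 (z(k) = 0 + 1 = 1)
(P(15, 6) + h) + z(-3) = ((6 + 15) - 28) + 1 = (21 - 28) + 1 = -7 + 1 = -6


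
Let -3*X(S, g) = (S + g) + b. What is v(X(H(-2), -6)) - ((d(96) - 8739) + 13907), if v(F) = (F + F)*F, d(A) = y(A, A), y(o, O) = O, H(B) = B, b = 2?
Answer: -5256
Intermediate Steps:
X(S, g) = -⅔ - S/3 - g/3 (X(S, g) = -((S + g) + 2)/3 = -(2 + S + g)/3 = -⅔ - S/3 - g/3)
d(A) = A
v(F) = 2*F² (v(F) = (2*F)*F = 2*F²)
v(X(H(-2), -6)) - ((d(96) - 8739) + 13907) = 2*(-⅔ - ⅓*(-2) - ⅓*(-6))² - ((96 - 8739) + 13907) = 2*(-⅔ + ⅔ + 2)² - (-8643 + 13907) = 2*2² - 1*5264 = 2*4 - 5264 = 8 - 5264 = -5256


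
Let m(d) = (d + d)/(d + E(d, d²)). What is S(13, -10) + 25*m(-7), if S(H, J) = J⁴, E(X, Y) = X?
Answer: 10025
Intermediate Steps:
m(d) = 1 (m(d) = (d + d)/(d + d) = (2*d)/((2*d)) = (2*d)*(1/(2*d)) = 1)
S(13, -10) + 25*m(-7) = (-10)⁴ + 25*1 = 10000 + 25 = 10025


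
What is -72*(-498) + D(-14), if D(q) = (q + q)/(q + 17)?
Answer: 107540/3 ≈ 35847.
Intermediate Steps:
D(q) = 2*q/(17 + q) (D(q) = (2*q)/(17 + q) = 2*q/(17 + q))
-72*(-498) + D(-14) = -72*(-498) + 2*(-14)/(17 - 14) = 35856 + 2*(-14)/3 = 35856 + 2*(-14)*(1/3) = 35856 - 28/3 = 107540/3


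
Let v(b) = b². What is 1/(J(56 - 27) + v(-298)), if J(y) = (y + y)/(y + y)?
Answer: 1/88805 ≈ 1.1261e-5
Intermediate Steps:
J(y) = 1 (J(y) = (2*y)/((2*y)) = (2*y)*(1/(2*y)) = 1)
1/(J(56 - 27) + v(-298)) = 1/(1 + (-298)²) = 1/(1 + 88804) = 1/88805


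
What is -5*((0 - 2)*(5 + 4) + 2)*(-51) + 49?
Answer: -4031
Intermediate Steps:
-5*((0 - 2)*(5 + 4) + 2)*(-51) + 49 = -5*(-2*9 + 2)*(-51) + 49 = -5*(-18 + 2)*(-51) + 49 = -5*(-16)*(-51) + 49 = 80*(-51) + 49 = -4080 + 49 = -4031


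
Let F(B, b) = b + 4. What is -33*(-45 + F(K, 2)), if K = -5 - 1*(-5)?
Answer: 1287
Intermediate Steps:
K = 0 (K = -5 + 5 = 0)
F(B, b) = 4 + b
-33*(-45 + F(K, 2)) = -33*(-45 + (4 + 2)) = -33*(-45 + 6) = -33*(-39) = 1287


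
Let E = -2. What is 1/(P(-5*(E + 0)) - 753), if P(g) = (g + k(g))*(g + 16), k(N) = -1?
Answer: -1/519 ≈ -0.0019268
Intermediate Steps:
P(g) = (-1 + g)*(16 + g) (P(g) = (g - 1)*(g + 16) = (-1 + g)*(16 + g))
1/(P(-5*(E + 0)) - 753) = 1/((-16 + (-5*(-2 + 0))² + 15*(-5*(-2 + 0))) - 753) = 1/((-16 + (-5*(-2))² + 15*(-5*(-2))) - 753) = 1/((-16 + 10² + 15*10) - 753) = 1/((-16 + 100 + 150) - 753) = 1/(234 - 753) = 1/(-519) = -1/519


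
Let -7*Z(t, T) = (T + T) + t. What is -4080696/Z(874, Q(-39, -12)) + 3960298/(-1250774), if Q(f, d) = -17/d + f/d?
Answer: 26793525710771/828637775 ≈ 32334.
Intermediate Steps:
Z(t, T) = -2*T/7 - t/7 (Z(t, T) = -((T + T) + t)/7 = -(2*T + t)/7 = -(t + 2*T)/7 = -2*T/7 - t/7)
-4080696/Z(874, Q(-39, -12)) + 3960298/(-1250774) = -4080696/(-2*(-17 - 39)/(7*(-12)) - ⅐*874) + 3960298/(-1250774) = -4080696/(-(-1)*(-56)/42 - 874/7) + 3960298*(-1/1250774) = -4080696/(-2/7*14/3 - 874/7) - 1980149/625387 = -4080696/(-4/3 - 874/7) - 1980149/625387 = -4080696/(-2650/21) - 1980149/625387 = -4080696*(-21/2650) - 1980149/625387 = 42847308/1325 - 1980149/625387 = 26793525710771/828637775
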